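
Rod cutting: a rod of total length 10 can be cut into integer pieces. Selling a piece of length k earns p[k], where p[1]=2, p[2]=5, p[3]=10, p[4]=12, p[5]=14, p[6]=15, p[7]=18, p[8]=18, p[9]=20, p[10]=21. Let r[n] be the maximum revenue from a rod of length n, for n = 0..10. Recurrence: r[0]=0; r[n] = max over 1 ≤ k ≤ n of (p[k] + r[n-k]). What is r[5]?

15

   n    0    1    2    3    4    5    6    7    8    9   10
r[n]    0    2    5   10   12   15   20   22   25   30   32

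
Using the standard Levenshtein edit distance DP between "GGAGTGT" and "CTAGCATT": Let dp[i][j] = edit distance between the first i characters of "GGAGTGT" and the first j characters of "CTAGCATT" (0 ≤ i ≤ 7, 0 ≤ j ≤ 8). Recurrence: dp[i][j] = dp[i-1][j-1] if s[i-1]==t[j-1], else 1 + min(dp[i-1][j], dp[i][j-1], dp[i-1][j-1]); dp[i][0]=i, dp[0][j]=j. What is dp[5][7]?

   ''  C  T  A  G  C  A  T  T
''  0  1  2  3  4  5  6  7  8
 G  1  1  2  3  3  4  5  6  7
 G  2  2  2  3  3  4  5  6  7
 A  3  3  3  2  3  4  4  5  6
 G  4  4  4  3  2  3  4  5  6
 T  5  5  4  4  3  3  4  4  5
 G  6  6  5  5  4  4  4  5  5
 T  7  7  6  6  5  5  5  4  5

4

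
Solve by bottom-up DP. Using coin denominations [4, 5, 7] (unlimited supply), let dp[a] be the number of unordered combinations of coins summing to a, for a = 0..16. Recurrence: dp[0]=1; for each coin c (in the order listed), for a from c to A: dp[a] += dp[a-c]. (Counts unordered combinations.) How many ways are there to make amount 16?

after  coin     0     1     2     3     4     5     6     7     8     9    10    11    12    13    14    15    16
          4     1     0     0     0     1     0     0     0     1     0     0     0     1     0     0     0     1
          5     1     0     0     0     1     1     0     0     1     1     1     0     1     1     1     1     1
          7     1     0     0     0     1     1     0     1     1     1     1     1     2     1     2     2     2

2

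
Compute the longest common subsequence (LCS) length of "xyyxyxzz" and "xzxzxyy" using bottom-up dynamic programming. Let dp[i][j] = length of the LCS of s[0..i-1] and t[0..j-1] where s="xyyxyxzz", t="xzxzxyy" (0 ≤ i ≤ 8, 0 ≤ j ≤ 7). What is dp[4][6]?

   ''  x  z  x  z  x  y  y
''  0  0  0  0  0  0  0  0
 x  0  1  1  1  1  1  1  1
 y  0  1  1  1  1  1  2  2
 y  0  1  1  1  1  1  2  3
 x  0  1  1  2  2  2  2  3
 y  0  1  1  2  2  2  3  3
 x  0  1  1  2  2  3  3  3
 z  0  1  2  2  3  3  3  3
 z  0  1  2  2  3  3  3  3

2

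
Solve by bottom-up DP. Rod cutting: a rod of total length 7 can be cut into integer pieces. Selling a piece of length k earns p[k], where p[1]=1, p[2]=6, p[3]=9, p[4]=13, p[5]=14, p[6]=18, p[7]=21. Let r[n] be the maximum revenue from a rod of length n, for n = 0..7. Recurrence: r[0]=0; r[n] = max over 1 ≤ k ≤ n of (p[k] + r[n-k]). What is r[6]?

   n    0    1    2    3    4    5    6    7
r[n]    0    1    6    9   13   15   19   22

19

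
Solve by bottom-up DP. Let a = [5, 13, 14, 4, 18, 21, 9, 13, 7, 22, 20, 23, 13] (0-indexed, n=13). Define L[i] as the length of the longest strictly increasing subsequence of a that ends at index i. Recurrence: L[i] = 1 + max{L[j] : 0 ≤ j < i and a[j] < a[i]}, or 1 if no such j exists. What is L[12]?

3

   i    0    1    2    3    4    5    6    7    8    9   10   11   12
a[i]    5   13   14    4   18   21    9   13    7   22   20   23   13
L[i]    1    2    3    1    4    5    2    3    2    6    5    7    3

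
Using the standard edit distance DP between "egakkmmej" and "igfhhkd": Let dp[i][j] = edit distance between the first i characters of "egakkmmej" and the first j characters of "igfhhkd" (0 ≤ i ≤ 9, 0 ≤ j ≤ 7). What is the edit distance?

   ''  i  g  f  h  h  k  d
''  0  1  2  3  4  5  6  7
 e  1  1  2  3  4  5  6  7
 g  2  2  1  2  3  4  5  6
 a  3  3  2  2  3  4  5  6
 k  4  4  3  3  3  4  4  5
 k  5  5  4  4  4  4  4  5
 m  6  6  5  5  5  5  5  5
 m  7  7  6  6  6  6  6  6
 e  8  8  7  7  7  7  7  7
 j  9  9  8  8  8  8  8  8

8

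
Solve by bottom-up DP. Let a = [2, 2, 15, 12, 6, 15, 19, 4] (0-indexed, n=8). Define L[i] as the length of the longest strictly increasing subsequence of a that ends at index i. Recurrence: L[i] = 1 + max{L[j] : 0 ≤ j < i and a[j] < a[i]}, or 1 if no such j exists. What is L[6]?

4

   i    0    1    2    3    4    5    6    7
a[i]    2    2   15   12    6   15   19    4
L[i]    1    1    2    2    2    3    4    2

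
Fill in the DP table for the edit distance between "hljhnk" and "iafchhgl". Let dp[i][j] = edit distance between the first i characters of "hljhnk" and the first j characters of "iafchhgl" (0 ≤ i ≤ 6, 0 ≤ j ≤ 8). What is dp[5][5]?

   ''  i  a  f  c  h  h  g  l
''  0  1  2  3  4  5  6  7  8
 h  1  1  2  3  4  4  5  6  7
 l  2  2  2  3  4  5  5  6  6
 j  3  3  3  3  4  5  6  6  7
 h  4  4  4  4  4  4  5  6  7
 n  5  5  5  5  5  5  5  6  7
 k  6  6  6  6  6  6  6  6  7

5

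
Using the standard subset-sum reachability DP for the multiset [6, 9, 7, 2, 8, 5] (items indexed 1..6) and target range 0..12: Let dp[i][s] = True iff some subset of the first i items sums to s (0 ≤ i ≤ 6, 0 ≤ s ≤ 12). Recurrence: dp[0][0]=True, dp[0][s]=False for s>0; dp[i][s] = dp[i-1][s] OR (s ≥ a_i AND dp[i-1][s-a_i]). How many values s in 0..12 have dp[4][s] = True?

7

i\s   0   1   2   3   4   5   6   7   8   9  10  11  12
  0   T   F   F   F   F   F   F   F   F   F   F   F   F
  1   T   F   F   F   F   F   T   F   F   F   F   F   F
  2   T   F   F   F   F   F   T   F   F   T   F   F   F
  3   T   F   F   F   F   F   T   T   F   T   F   F   F
  4   T   F   T   F   F   F   T   T   T   T   F   T   F
  5   T   F   T   F   F   F   T   T   T   T   T   T   F
  6   T   F   T   F   F   T   T   T   T   T   T   T   T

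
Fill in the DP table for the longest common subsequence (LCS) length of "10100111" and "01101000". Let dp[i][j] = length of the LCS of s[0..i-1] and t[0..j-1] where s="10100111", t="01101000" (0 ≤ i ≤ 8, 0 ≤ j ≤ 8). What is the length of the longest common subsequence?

5

   ''  0  1  1  0  1  0  0  0
''  0  0  0  0  0  0  0  0  0
 1  0  0  1  1  1  1  1  1  1
 0  0  1  1  1  2  2  2  2  2
 1  0  1  2  2  2  3  3  3  3
 0  0  1  2  2  3  3  4  4  4
 0  0  1  2  2  3  3  4  5  5
 1  0  1  2  3  3  4  4  5  5
 1  0  1  2  3  3  4  4  5  5
 1  0  1  2  3  3  4  4  5  5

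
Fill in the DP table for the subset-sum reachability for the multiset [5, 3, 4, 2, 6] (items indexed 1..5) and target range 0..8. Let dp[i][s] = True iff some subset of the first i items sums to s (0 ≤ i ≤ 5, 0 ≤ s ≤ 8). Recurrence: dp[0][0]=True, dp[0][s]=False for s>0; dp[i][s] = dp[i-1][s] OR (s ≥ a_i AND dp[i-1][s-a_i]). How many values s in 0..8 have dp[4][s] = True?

8

i\s   0   1   2   3   4   5   6   7   8
  0   T   F   F   F   F   F   F   F   F
  1   T   F   F   F   F   T   F   F   F
  2   T   F   F   T   F   T   F   F   T
  3   T   F   F   T   T   T   F   T   T
  4   T   F   T   T   T   T   T   T   T
  5   T   F   T   T   T   T   T   T   T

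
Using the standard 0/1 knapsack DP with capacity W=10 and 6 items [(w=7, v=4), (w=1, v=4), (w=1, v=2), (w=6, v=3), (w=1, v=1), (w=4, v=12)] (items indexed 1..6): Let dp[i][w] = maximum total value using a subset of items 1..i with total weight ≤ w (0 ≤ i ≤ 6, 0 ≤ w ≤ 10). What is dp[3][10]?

10

i\w   0   1   2   3   4   5   6   7   8   9  10
  0   0   0   0   0   0   0   0   0   0   0   0
  1   0   0   0   0   0   0   0   4   4   4   4
  2   0   4   4   4   4   4   4   4   8   8   8
  3   0   4   6   6   6   6   6   6   8  10  10
  4   0   4   6   6   6   6   6   7   9  10  10
  5   0   4   6   7   7   7   7   7   9  10  11
  6   0   4   6   7  12  16  18  19  19  19  19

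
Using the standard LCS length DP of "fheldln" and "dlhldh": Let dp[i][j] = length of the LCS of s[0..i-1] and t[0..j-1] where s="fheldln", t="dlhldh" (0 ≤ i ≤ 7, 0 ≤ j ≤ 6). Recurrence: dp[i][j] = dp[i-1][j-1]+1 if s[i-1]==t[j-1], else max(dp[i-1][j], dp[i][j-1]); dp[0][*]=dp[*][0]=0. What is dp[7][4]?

   ''  d  l  h  l  d  h
''  0  0  0  0  0  0  0
 f  0  0  0  0  0  0  0
 h  0  0  0  1  1  1  1
 e  0  0  0  1  1  1  1
 l  0  0  1  1  2  2  2
 d  0  1  1  1  2  3  3
 l  0  1  2  2  2  3  3
 n  0  1  2  2  2  3  3

2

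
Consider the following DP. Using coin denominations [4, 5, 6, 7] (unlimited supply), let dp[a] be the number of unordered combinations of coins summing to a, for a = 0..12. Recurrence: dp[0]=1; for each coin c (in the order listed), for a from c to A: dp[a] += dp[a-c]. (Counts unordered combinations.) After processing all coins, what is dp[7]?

1

after  coin     0     1     2     3     4     5     6     7     8     9    10    11    12
          4     1     0     0     0     1     0     0     0     1     0     0     0     1
          5     1     0     0     0     1     1     0     0     1     1     1     0     1
          6     1     0     0     0     1     1     1     0     1     1     2     1     2
          7     1     0     0     0     1     1     1     1     1     1     2     2     3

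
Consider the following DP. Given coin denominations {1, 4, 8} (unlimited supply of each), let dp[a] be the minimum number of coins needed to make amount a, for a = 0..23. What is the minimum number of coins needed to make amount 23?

 a  0  1  2  3  4  5  6  7  8  9 10 11 12 13 14 15 16 17 18 19 20 21 22 23
dp  0  1  2  3  1  2  3  4  1  2  3  4  2  3  4  5  2  3  4  5  3  4  5  6

6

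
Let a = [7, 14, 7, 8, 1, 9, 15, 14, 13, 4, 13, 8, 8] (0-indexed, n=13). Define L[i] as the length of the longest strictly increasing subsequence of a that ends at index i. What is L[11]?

3

   i    0    1    2    3    4    5    6    7    8    9   10   11   12
a[i]    7   14    7    8    1    9   15   14   13    4   13    8    8
L[i]    1    2    1    2    1    3    4    4    4    2    4    3    3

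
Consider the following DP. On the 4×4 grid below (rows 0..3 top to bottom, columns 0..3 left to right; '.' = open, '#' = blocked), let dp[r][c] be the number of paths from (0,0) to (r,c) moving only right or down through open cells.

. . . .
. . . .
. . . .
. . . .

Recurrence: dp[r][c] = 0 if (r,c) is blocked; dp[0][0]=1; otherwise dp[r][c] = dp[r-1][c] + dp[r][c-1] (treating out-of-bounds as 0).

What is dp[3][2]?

r\c   0   1   2   3
  0   1   1   1   1
  1   1   2   3   4
  2   1   3   6  10
  3   1   4  10  20

10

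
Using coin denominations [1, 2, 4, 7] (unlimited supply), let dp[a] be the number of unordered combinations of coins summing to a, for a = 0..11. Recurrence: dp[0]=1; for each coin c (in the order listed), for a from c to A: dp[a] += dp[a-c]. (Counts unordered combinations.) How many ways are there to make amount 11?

16

after  coin     0     1     2     3     4     5     6     7     8     9    10    11
          1     1     1     1     1     1     1     1     1     1     1     1     1
          2     1     1     2     2     3     3     4     4     5     5     6     6
          4     1     1     2     2     4     4     6     6     9     9    12    12
          7     1     1     2     2     4     4     6     7    10    11    14    16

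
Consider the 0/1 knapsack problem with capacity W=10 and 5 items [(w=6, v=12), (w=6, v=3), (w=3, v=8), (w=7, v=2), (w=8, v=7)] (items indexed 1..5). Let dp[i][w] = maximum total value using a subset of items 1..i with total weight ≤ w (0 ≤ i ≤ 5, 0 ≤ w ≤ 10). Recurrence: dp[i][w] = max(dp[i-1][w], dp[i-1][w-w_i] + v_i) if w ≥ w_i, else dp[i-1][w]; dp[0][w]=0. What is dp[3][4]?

8

i\w   0   1   2   3   4   5   6   7   8   9  10
  0   0   0   0   0   0   0   0   0   0   0   0
  1   0   0   0   0   0   0  12  12  12  12  12
  2   0   0   0   0   0   0  12  12  12  12  12
  3   0   0   0   8   8   8  12  12  12  20  20
  4   0   0   0   8   8   8  12  12  12  20  20
  5   0   0   0   8   8   8  12  12  12  20  20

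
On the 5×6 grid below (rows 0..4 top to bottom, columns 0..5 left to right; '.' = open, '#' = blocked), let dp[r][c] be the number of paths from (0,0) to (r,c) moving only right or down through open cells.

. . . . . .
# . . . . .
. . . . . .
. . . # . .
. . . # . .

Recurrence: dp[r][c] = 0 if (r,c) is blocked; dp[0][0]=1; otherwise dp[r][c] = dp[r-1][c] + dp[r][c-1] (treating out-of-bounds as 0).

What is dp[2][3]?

6

r\c   0   1   2   3   4   5
  0   1   1   1   1   1   1
  1   0   1   2   3   4   5
  2   0   1   3   6  10  15
  3   0   1   4   0  10  25
  4   0   1   5   0  10  35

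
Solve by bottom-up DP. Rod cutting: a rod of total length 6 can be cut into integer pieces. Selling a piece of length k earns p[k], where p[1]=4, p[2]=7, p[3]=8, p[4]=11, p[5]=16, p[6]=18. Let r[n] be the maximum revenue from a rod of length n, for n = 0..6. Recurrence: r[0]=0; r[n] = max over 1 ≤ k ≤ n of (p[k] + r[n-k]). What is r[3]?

12

   n    0    1    2    3    4    5    6
r[n]    0    4    8   12   16   20   24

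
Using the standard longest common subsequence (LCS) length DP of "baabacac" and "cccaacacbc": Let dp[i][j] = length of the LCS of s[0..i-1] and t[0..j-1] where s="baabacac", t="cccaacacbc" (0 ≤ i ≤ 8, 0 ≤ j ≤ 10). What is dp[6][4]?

   ''  c  c  c  a  a  c  a  c  b  c
''  0  0  0  0  0  0  0  0  0  0  0
 b  0  0  0  0  0  0  0  0  0  1  1
 a  0  0  0  0  1  1  1  1  1  1  1
 a  0  0  0  0  1  2  2  2  2  2  2
 b  0  0  0  0  1  2  2  2  2  3  3
 a  0  0  0  0  1  2  2  3  3  3  3
 c  0  1  1  1  1  2  3  3  4  4  4
 a  0  1  1  1  2  2  3  4  4  4  4
 c  0  1  2  2  2  2  3  4  5  5  5

1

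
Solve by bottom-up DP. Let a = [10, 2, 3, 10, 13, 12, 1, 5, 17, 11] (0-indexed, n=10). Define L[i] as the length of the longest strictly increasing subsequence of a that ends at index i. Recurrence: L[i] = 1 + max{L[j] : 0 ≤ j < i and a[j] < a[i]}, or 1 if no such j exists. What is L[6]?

1

   i    0    1    2    3    4    5    6    7    8    9
a[i]   10    2    3   10   13   12    1    5   17   11
L[i]    1    1    2    3    4    4    1    3    5    4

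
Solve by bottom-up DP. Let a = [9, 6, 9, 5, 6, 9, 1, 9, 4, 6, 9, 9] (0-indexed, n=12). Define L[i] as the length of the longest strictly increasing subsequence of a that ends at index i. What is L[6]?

   i    0    1    2    3    4    5    6    7    8    9   10   11
a[i]    9    6    9    5    6    9    1    9    4    6    9    9
L[i]    1    1    2    1    2    3    1    3    2    3    4    4

1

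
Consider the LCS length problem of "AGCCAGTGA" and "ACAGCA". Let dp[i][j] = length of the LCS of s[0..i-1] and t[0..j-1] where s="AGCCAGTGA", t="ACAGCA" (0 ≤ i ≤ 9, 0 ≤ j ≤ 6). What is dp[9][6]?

   ''  A  C  A  G  C  A
''  0  0  0  0  0  0  0
 A  0  1  1  1  1  1  1
 G  0  1  1  1  2  2  2
 C  0  1  2  2  2  3  3
 C  0  1  2  2  2  3  3
 A  0  1  2  3  3  3  4
 G  0  1  2  3  4  4  4
 T  0  1  2  3  4  4  4
 G  0  1  2  3  4  4  4
 A  0  1  2  3  4  4  5

5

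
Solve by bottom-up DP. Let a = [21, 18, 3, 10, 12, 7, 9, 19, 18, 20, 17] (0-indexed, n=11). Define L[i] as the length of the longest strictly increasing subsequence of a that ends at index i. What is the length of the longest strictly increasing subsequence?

   i    0    1    2    3    4    5    6    7    8    9   10
a[i]   21   18    3   10   12    7    9   19   18   20   17
L[i]    1    1    1    2    3    2    3    4    4    5    4

5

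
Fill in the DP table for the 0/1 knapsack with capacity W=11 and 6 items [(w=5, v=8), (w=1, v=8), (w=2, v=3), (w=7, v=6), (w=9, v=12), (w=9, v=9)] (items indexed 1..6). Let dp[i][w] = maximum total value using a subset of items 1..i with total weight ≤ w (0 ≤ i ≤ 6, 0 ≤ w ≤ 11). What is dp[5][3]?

i\w   0   1   2   3   4   5   6   7   8   9  10  11
  0   0   0   0   0   0   0   0   0   0   0   0   0
  1   0   0   0   0   0   8   8   8   8   8   8   8
  2   0   8   8   8   8   8  16  16  16  16  16  16
  3   0   8   8  11  11  11  16  16  19  19  19  19
  4   0   8   8  11  11  11  16  16  19  19  19  19
  5   0   8   8  11  11  11  16  16  19  19  20  20
  6   0   8   8  11  11  11  16  16  19  19  20  20

11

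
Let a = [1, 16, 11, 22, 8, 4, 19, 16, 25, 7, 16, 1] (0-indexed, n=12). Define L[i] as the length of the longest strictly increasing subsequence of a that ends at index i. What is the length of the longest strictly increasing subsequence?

   i    0    1    2    3    4    5    6    7    8    9   10   11
a[i]    1   16   11   22    8    4   19   16   25    7   16    1
L[i]    1    2    2    3    2    2    3    3    4    3    4    1

4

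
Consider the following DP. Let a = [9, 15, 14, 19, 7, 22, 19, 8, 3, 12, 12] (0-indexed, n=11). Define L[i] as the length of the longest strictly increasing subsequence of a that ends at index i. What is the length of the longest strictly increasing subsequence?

4

   i    0    1    2    3    4    5    6    7    8    9   10
a[i]    9   15   14   19    7   22   19    8    3   12   12
L[i]    1    2    2    3    1    4    3    2    1    3    3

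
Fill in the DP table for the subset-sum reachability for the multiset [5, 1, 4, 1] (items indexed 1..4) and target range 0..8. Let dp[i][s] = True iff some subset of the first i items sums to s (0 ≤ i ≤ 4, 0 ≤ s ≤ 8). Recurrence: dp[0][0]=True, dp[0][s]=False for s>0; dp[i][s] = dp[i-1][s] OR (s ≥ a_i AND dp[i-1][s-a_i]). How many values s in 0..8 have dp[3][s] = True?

i\s   0   1   2   3   4   5   6   7   8
  0   T   F   F   F   F   F   F   F   F
  1   T   F   F   F   F   T   F   F   F
  2   T   T   F   F   F   T   T   F   F
  3   T   T   F   F   T   T   T   F   F
  4   T   T   T   F   T   T   T   T   F

5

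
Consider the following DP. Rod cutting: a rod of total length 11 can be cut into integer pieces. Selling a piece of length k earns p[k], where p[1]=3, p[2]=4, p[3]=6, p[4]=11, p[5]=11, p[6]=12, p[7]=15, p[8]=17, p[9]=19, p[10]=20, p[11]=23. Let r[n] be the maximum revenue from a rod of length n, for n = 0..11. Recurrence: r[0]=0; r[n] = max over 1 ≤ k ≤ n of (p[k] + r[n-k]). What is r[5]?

   n    0    1    2    3    4    5    6    7    8    9   10   11
r[n]    0    3    6    9   12   15   18   21   24   27   30   33

15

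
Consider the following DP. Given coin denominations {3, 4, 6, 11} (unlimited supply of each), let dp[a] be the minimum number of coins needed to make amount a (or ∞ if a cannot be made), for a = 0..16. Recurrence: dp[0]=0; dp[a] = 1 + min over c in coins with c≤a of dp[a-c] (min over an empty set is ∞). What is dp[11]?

1

 a  0  1  2  3  4  5  6  7  8  9 10 11 12 13 14 15 16
dp  0  -  -  1  1  -  1  2  2  2  2  1  2  3  2  2  3
(- denotes ∞ / unreachable)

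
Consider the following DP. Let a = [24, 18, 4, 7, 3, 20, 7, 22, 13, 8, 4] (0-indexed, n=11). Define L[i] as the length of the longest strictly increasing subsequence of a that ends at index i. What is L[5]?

   i    0    1    2    3    4    5    6    7    8    9   10
a[i]   24   18    4    7    3   20    7   22   13    8    4
L[i]    1    1    1    2    1    3    2    4    3    3    2

3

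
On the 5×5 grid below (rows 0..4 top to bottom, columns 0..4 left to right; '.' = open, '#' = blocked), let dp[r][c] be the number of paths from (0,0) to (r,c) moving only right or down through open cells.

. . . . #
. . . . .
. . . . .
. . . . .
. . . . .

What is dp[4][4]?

r\c   0   1   2   3   4
  0   1   1   1   1   0
  1   1   2   3   4   4
  2   1   3   6  10  14
  3   1   4  10  20  34
  4   1   5  15  35  69

69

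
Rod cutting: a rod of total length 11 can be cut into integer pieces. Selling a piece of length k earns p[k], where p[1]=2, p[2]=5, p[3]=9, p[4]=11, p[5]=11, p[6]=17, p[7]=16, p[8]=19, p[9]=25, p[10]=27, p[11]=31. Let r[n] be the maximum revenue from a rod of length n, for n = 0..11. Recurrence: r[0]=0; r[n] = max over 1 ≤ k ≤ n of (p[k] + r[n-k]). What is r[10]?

29

   n    0    1    2    3    4    5    6    7    8    9   10   11
r[n]    0    2    5    9   11   14   18   20   23   27   29   32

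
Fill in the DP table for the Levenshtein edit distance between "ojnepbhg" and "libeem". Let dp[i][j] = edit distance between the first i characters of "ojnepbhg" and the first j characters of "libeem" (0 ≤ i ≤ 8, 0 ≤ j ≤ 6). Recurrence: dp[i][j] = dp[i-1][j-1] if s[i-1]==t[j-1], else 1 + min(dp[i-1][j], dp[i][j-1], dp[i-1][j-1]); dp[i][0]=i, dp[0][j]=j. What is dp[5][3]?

5

   ''  l  i  b  e  e  m
''  0  1  2  3  4  5  6
 o  1  1  2  3  4  5  6
 j  2  2  2  3  4  5  6
 n  3  3  3  3  4  5  6
 e  4  4  4  4  3  4  5
 p  5  5  5  5  4  4  5
 b  6  6  6  5  5  5  5
 h  7  7  7  6  6  6  6
 g  8  8  8  7  7  7  7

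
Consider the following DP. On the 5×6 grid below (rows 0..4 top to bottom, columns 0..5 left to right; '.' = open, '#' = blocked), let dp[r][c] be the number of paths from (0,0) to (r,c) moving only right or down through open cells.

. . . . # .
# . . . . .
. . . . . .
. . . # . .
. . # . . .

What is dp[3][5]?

r\c   0   1   2   3   4   5
  0   1   1   1   1   0   0
  1   0   1   2   3   3   3
  2   0   1   3   6   9  12
  3   0   1   4   0   9  21
  4   0   1   0   0   9  30

21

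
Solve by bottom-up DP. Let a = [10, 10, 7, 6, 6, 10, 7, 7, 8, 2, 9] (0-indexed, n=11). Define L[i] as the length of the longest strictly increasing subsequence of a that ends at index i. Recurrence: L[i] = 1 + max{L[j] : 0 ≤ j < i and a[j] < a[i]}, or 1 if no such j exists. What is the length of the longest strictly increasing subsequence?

   i    0    1    2    3    4    5    6    7    8    9   10
a[i]   10   10    7    6    6   10    7    7    8    2    9
L[i]    1    1    1    1    1    2    2    2    3    1    4

4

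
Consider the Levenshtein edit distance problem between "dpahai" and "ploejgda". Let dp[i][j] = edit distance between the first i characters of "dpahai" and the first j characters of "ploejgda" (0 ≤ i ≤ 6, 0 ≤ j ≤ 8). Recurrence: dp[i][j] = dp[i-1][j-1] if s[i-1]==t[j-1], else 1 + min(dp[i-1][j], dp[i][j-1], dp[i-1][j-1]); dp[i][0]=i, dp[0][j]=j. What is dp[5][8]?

7

   ''  p  l  o  e  j  g  d  a
''  0  1  2  3  4  5  6  7  8
 d  1  1  2  3  4  5  6  6  7
 p  2  1  2  3  4  5  6  7  7
 a  3  2  2  3  4  5  6  7  7
 h  4  3  3  3  4  5  6  7  8
 a  5  4  4  4  4  5  6  7  7
 i  6  5  5  5  5  5  6  7  8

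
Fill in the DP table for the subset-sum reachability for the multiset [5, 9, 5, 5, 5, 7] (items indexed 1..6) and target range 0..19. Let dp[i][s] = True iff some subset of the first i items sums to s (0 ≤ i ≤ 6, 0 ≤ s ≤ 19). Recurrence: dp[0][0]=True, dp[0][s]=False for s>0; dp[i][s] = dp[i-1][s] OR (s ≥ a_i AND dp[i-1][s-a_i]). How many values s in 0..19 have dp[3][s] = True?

6

i\s   0   1   2   3   4   5   6   7   8   9  10  11  12  13  14  15  16  17  18  19
  0   T   F   F   F   F   F   F   F   F   F   F   F   F   F   F   F   F   F   F   F
  1   T   F   F   F   F   T   F   F   F   F   F   F   F   F   F   F   F   F   F   F
  2   T   F   F   F   F   T   F   F   F   T   F   F   F   F   T   F   F   F   F   F
  3   T   F   F   F   F   T   F   F   F   T   T   F   F   F   T   F   F   F   F   T
  4   T   F   F   F   F   T   F   F   F   T   T   F   F   F   T   T   F   F   F   T
  5   T   F   F   F   F   T   F   F   F   T   T   F   F   F   T   T   F   F   F   T
  6   T   F   F   F   F   T   F   T   F   T   T   F   T   F   T   T   T   T   F   T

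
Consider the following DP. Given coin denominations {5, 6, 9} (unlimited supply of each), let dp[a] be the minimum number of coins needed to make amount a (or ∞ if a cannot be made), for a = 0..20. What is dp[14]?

2

 a  0  1  2  3  4  5  6  7  8  9 10 11 12 13 14 15 16 17 18 19 20
dp  0  -  -  -  -  1  1  -  -  1  2  2  2  -  2  2  3  3  2  3  3
(- denotes ∞ / unreachable)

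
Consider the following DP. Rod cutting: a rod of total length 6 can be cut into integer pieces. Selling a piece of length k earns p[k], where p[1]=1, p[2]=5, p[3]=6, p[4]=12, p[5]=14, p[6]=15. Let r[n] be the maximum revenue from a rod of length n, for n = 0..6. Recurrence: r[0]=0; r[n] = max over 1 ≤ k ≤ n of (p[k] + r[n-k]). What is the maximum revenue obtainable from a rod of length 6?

   n    0    1    2    3    4    5    6
r[n]    0    1    5    6   12   14   17

17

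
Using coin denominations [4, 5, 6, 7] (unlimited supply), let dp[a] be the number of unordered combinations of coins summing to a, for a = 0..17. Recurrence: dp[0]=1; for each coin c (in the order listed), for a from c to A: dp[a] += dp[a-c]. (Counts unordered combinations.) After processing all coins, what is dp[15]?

after  coin     0     1     2     3     4     5     6     7     8     9    10    11    12    13    14    15    16    17
          4     1     0     0     0     1     0     0     0     1     0     0     0     1     0     0     0     1     0
          5     1     0     0     0     1     1     0     0     1     1     1     0     1     1     1     1     1     1
          6     1     0     0     0     1     1     1     0     1     1     2     1     2     1     2     2     3     2
          7     1     0     0     0     1     1     1     1     1     1     2     2     3     2     3     3     4     4

3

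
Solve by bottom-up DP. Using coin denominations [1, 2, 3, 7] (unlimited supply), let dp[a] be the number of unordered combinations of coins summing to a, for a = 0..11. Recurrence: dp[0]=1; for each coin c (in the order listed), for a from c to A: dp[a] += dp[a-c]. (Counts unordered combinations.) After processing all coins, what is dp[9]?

after  coin     0     1     2     3     4     5     6     7     8     9    10    11
          1     1     1     1     1     1     1     1     1     1     1     1     1
          2     1     1     2     2     3     3     4     4     5     5     6     6
          3     1     1     2     3     4     5     7     8    10    12    14    16
          7     1     1     2     3     4     5     7     9    11    14    17    20

14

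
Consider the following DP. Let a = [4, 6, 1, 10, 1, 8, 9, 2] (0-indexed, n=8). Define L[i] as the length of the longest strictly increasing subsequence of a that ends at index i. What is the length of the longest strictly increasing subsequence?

   i    0    1    2    3    4    5    6    7
a[i]    4    6    1   10    1    8    9    2
L[i]    1    2    1    3    1    3    4    2

4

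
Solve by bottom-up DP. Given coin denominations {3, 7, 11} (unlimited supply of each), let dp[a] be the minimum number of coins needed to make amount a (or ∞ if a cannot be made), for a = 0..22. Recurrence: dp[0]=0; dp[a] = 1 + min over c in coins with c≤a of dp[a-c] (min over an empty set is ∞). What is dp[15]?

5

 a  0  1  2  3  4  5  6  7  8  9 10 11 12 13 14 15 16 17 18 19 20 21 22
dp  0  -  -  1  -  -  2  1  -  3  2  1  4  3  2  5  4  3  2  5  4  3  2
(- denotes ∞ / unreachable)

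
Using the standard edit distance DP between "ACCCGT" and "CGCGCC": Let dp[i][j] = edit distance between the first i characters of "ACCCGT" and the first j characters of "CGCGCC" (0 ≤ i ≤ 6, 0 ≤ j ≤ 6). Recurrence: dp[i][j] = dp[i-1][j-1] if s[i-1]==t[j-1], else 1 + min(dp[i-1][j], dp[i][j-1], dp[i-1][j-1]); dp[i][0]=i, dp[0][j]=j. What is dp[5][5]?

   ''  C  G  C  G  C  C
''  0  1  2  3  4  5  6
 A  1  1  2  3  4  5  6
 C  2  1  2  2  3  4  5
 C  3  2  2  2  3  3  4
 C  4  3  3  2  3  3  3
 G  5  4  3  3  2  3  4
 T  6  5  4  4  3  3  4

3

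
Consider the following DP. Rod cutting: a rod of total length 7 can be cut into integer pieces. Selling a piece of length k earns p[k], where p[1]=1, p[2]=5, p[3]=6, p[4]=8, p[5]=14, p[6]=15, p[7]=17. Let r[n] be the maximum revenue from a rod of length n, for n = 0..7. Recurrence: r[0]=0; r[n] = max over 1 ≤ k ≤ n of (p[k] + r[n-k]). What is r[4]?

   n    0    1    2    3    4    5    6    7
r[n]    0    1    5    6   10   14   15   19

10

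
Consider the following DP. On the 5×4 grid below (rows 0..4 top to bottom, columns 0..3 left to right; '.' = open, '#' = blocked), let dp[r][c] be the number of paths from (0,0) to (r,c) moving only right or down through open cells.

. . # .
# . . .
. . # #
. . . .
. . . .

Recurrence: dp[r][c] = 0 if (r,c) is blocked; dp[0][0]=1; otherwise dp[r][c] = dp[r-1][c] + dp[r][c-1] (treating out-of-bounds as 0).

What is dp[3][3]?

1

r\c   0   1   2   3
  0   1   1   0   0
  1   0   1   1   1
  2   0   1   0   0
  3   0   1   1   1
  4   0   1   2   3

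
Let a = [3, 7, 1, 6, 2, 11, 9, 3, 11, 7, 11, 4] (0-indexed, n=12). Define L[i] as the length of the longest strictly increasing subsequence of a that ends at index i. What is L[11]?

   i    0    1    2    3    4    5    6    7    8    9   10   11
a[i]    3    7    1    6    2   11    9    3   11    7   11    4
L[i]    1    2    1    2    2    3    3    3    4    4    5    4

4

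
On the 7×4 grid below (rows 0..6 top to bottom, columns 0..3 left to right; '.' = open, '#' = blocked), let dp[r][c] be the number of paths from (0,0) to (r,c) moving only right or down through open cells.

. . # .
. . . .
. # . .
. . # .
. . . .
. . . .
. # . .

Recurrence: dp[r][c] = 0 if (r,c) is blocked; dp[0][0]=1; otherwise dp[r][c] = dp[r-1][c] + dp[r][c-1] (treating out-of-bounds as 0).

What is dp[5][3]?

11

r\c   0   1   2   3
  0   1   1   0   0
  1   1   2   2   2
  2   1   0   2   4
  3   1   1   0   4
  4   1   2   2   6
  5   1   3   5  11
  6   1   0   5  16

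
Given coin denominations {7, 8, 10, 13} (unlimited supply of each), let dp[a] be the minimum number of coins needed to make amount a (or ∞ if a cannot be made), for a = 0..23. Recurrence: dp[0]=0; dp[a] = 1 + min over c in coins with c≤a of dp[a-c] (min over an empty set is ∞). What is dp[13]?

1

 a  0  1  2  3  4  5  6  7  8  9 10 11 12 13 14 15 16 17 18 19 20 21 22 23
dp  0  -  -  -  -  -  -  1  1  -  1  -  -  1  2  2  2  2  2  -  2  2  3  2
(- denotes ∞ / unreachable)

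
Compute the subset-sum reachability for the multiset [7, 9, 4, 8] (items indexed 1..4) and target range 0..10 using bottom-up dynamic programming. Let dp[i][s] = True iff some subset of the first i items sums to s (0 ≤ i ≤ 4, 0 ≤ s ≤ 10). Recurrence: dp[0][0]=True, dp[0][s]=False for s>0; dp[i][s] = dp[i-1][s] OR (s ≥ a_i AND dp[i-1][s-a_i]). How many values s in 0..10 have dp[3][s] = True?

4

i\s   0   1   2   3   4   5   6   7   8   9  10
  0   T   F   F   F   F   F   F   F   F   F   F
  1   T   F   F   F   F   F   F   T   F   F   F
  2   T   F   F   F   F   F   F   T   F   T   F
  3   T   F   F   F   T   F   F   T   F   T   F
  4   T   F   F   F   T   F   F   T   T   T   F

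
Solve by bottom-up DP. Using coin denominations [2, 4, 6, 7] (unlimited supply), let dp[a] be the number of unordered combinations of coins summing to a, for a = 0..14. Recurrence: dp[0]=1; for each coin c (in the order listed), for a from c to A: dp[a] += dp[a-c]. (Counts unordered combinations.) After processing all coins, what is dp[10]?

after  coin     0     1     2     3     4     5     6     7     8     9    10    11    12    13    14
          2     1     0     1     0     1     0     1     0     1     0     1     0     1     0     1
          4     1     0     1     0     2     0     2     0     3     0     3     0     4     0     4
          6     1     0     1     0     2     0     3     0     4     0     5     0     7     0     8
          7     1     0     1     0     2     0     3     1     4     1     5     2     7     3     9

5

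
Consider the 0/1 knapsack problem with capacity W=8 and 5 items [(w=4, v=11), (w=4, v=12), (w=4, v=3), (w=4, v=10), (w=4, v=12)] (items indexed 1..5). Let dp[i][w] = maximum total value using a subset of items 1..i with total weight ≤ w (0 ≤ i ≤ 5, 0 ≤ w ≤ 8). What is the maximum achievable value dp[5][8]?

24

i\w   0   1   2   3   4   5   6   7   8
  0   0   0   0   0   0   0   0   0   0
  1   0   0   0   0  11  11  11  11  11
  2   0   0   0   0  12  12  12  12  23
  3   0   0   0   0  12  12  12  12  23
  4   0   0   0   0  12  12  12  12  23
  5   0   0   0   0  12  12  12  12  24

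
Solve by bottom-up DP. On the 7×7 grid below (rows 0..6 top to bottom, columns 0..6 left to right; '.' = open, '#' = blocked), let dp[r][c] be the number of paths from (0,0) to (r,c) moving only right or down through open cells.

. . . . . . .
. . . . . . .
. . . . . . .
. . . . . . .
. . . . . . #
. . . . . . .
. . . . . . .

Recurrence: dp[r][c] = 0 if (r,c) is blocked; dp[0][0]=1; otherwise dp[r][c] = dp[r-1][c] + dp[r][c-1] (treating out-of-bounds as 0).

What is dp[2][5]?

r\c   0   1   2   3   4   5   6
  0   1   1   1   1   1   1   1
  1   1   2   3   4   5   6   7
  2   1   3   6  10  15  21  28
  3   1   4  10  20  35  56  84
  4   1   5  15  35  70 126   0
  5   1   6  21  56 126 252 252
  6   1   7  28  84 210 462 714

21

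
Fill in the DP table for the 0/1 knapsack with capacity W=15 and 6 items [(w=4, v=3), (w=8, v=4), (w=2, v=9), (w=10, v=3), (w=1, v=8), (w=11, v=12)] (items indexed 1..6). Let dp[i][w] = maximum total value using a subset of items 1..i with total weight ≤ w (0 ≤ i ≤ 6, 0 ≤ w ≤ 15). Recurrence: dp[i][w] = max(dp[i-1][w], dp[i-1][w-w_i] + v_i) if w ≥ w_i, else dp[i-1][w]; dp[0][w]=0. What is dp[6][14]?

29

i\w   0   1   2   3   4   5   6   7   8   9  10  11  12  13  14  15
  0   0   0   0   0   0   0   0   0   0   0   0   0   0   0   0   0
  1   0   0   0   0   3   3   3   3   3   3   3   3   3   3   3   3
  2   0   0   0   0   3   3   3   3   4   4   4   4   7   7   7   7
  3   0   0   9   9   9   9  12  12  12  12  13  13  13  13  16  16
  4   0   0   9   9   9   9  12  12  12  12  13  13  13  13  16  16
  5   0   8   9  17  17  17  17  20  20  20  20  21  21  21  21  24
  6   0   8   9  17  17  17  17  20  20  20  20  21  21  21  29  29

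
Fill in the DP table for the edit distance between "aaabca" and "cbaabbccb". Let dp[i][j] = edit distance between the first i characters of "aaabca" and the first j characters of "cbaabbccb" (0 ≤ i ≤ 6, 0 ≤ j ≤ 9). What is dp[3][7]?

   ''  c  b  a  a  b  b  c  c  b
''  0  1  2  3  4  5  6  7  8  9
 a  1  1  2  2  3  4  5  6  7  8
 a  2  2  2  2  2  3  4  5  6  7
 a  3  3  3  2  2  3  4  5  6  7
 b  4  4  3  3  3  2  3  4  5  6
 c  5  4  4  4  4  3  3  3  4  5
 a  6  5  5  4  4  4  4  4  4  5

5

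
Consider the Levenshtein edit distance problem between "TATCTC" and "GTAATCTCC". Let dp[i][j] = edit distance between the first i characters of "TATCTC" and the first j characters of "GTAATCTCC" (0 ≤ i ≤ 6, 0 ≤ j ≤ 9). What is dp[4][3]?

   ''  G  T  A  A  T  C  T  C  C
''  0  1  2  3  4  5  6  7  8  9
 T  1  1  1  2  3  4  5  6  7  8
 A  2  2  2  1  2  3  4  5  6  7
 T  3  3  2  2  2  2  3  4  5  6
 C  4  4  3  3  3  3  2  3  4  5
 T  5  5  4  4  4  3  3  2  3  4
 C  6  6  5  5  5  4  3  3  2  3

3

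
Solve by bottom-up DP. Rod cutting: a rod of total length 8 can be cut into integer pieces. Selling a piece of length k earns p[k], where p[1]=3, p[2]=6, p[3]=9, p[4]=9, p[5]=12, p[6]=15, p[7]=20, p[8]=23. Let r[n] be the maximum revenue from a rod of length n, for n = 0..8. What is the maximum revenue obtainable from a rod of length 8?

24

   n    0    1    2    3    4    5    6    7    8
r[n]    0    3    6    9   12   15   18   21   24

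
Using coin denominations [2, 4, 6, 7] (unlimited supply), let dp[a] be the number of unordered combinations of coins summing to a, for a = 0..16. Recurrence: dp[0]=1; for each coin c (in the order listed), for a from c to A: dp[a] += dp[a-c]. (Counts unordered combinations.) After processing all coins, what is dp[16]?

11

after  coin     0     1     2     3     4     5     6     7     8     9    10    11    12    13    14    15    16
          2     1     0     1     0     1     0     1     0     1     0     1     0     1     0     1     0     1
          4     1     0     1     0     2     0     2     0     3     0     3     0     4     0     4     0     5
          6     1     0     1     0     2     0     3     0     4     0     5     0     7     0     8     0    10
          7     1     0     1     0     2     0     3     1     4     1     5     2     7     3     9     4    11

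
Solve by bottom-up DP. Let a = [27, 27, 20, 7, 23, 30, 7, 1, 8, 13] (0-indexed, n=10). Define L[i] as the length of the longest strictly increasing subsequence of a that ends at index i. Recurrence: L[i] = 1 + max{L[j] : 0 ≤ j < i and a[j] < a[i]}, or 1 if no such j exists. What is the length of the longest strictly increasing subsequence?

3

   i    0    1    2    3    4    5    6    7    8    9
a[i]   27   27   20    7   23   30    7    1    8   13
L[i]    1    1    1    1    2    3    1    1    2    3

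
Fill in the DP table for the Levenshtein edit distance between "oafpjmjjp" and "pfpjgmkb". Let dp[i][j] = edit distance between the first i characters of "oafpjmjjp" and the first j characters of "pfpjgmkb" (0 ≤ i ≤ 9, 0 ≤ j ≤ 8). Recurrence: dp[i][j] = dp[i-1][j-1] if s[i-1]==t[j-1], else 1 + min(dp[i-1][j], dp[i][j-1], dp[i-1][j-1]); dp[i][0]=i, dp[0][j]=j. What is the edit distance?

6

   ''  p  f  p  j  g  m  k  b
''  0  1  2  3  4  5  6  7  8
 o  1  1  2  3  4  5  6  7  8
 a  2  2  2  3  4  5  6  7  8
 f  3  3  2  3  4  5  6  7  8
 p  4  3  3  2  3  4  5  6  7
 j  5  4  4  3  2  3  4  5  6
 m  6  5  5  4  3  3  3  4  5
 j  7  6  6  5  4  4  4  4  5
 j  8  7  7  6  5  5  5  5  5
 p  9  8  8  7  6  6  6  6  6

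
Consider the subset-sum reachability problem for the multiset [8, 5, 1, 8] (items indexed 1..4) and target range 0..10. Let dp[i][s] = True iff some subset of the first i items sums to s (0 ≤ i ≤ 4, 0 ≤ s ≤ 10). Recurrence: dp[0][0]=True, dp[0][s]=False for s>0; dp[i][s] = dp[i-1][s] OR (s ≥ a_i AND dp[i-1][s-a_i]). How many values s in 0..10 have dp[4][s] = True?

i\s   0   1   2   3   4   5   6   7   8   9  10
  0   T   F   F   F   F   F   F   F   F   F   F
  1   T   F   F   F   F   F   F   F   T   F   F
  2   T   F   F   F   F   T   F   F   T   F   F
  3   T   T   F   F   F   T   T   F   T   T   F
  4   T   T   F   F   F   T   T   F   T   T   F

6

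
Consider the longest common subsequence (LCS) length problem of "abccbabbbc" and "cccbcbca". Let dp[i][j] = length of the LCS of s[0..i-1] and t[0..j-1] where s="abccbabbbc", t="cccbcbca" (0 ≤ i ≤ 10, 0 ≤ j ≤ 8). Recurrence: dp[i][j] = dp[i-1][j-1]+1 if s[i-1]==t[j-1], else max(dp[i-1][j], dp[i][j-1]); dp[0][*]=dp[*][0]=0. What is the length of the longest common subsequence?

5

   ''  c  c  c  b  c  b  c  a
''  0  0  0  0  0  0  0  0  0
 a  0  0  0  0  0  0  0  0  1
 b  0  0  0  0  1  1  1  1  1
 c  0  1  1  1  1  2  2  2  2
 c  0  1  2  2  2  2  2  3  3
 b  0  1  2  2  3  3  3  3  3
 a  0  1  2  2  3  3  3  3  4
 b  0  1  2  2  3  3  4  4  4
 b  0  1  2  2  3  3  4  4  4
 b  0  1  2  2  3  3  4  4  4
 c  0  1  2  3  3  4  4  5  5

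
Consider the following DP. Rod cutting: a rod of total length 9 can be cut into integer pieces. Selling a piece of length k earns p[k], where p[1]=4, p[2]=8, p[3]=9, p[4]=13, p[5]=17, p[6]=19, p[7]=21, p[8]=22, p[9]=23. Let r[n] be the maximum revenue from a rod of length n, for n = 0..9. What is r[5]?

   n    0    1    2    3    4    5    6    7    8    9
r[n]    0    4    8   12   16   20   24   28   32   36

20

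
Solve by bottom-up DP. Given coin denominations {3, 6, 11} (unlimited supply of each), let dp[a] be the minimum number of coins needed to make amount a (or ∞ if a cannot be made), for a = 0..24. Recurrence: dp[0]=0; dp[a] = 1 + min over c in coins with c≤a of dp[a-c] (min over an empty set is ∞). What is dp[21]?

4

 a  0  1  2  3  4  5  6  7  8  9 10 11 12 13 14 15 16 17 18 19 20 21 22 23 24
dp  0  -  -  1  -  -  1  -  -  2  -  1  2  -  2  3  -  2  3  -  3  4  2  3  4
(- denotes ∞ / unreachable)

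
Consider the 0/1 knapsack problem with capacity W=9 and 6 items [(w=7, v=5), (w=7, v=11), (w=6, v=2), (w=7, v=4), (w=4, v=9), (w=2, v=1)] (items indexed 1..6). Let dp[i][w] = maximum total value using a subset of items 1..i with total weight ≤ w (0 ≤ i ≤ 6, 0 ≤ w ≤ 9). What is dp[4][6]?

2

i\w   0   1   2   3   4   5   6   7   8   9
  0   0   0   0   0   0   0   0   0   0   0
  1   0   0   0   0   0   0   0   5   5   5
  2   0   0   0   0   0   0   0  11  11  11
  3   0   0   0   0   0   0   2  11  11  11
  4   0   0   0   0   0   0   2  11  11  11
  5   0   0   0   0   9   9   9  11  11  11
  6   0   0   1   1   9   9  10  11  11  12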